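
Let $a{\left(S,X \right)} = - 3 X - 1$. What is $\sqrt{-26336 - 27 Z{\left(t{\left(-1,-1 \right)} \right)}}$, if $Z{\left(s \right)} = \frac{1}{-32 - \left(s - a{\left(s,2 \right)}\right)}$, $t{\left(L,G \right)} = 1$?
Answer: $\frac{i \sqrt{10534130}}{20} \approx 162.28 i$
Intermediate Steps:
$a{\left(S,X \right)} = -1 - 3 X$
$Z{\left(s \right)} = \frac{1}{-39 - s}$ ($Z{\left(s \right)} = \frac{1}{-32 - \left(7 + s\right)} = \frac{1}{-39 - s}$)
$\sqrt{-26336 - 27 Z{\left(t{\left(-1,-1 \right)} \right)}} = \sqrt{-26336 - 27 \left(- \frac{1}{39 + 1}\right)} = \sqrt{-26336 - 27 \left(- \frac{1}{40}\right)} = \sqrt{-26336 - 27 \left(\left(-1\right) \frac{1}{40}\right)} = \sqrt{-26336 - - \frac{27}{40}} = \sqrt{-26336 + \frac{27}{40}} = \sqrt{- \frac{1053413}{40}} = \frac{i \sqrt{10534130}}{20}$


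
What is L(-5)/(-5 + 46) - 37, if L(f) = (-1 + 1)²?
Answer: -37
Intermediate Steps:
L(f) = 0 (L(f) = 0² = 0)
L(-5)/(-5 + 46) - 37 = 0/(-5 + 46) - 37 = 0/41 - 37 = 0*(1/41) - 37 = 0 - 37 = -37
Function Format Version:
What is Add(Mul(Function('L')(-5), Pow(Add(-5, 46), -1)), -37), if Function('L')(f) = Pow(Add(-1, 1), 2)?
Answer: -37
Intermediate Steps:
Function('L')(f) = 0 (Function('L')(f) = Pow(0, 2) = 0)
Add(Mul(Function('L')(-5), Pow(Add(-5, 46), -1)), -37) = Add(Mul(0, Pow(Add(-5, 46), -1)), -37) = Add(Mul(0, Pow(41, -1)), -37) = Add(Mul(0, Rational(1, 41)), -37) = Add(0, -37) = -37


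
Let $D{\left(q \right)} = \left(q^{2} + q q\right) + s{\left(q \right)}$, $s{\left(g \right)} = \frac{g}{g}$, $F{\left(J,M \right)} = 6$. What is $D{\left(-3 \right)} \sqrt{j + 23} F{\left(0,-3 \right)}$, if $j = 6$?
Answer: $114 \sqrt{29} \approx 613.91$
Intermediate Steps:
$s{\left(g \right)} = 1$
$D{\left(q \right)} = 1 + 2 q^{2}$ ($D{\left(q \right)} = \left(q^{2} + q q\right) + 1 = \left(q^{2} + q^{2}\right) + 1 = 2 q^{2} + 1 = 1 + 2 q^{2}$)
$D{\left(-3 \right)} \sqrt{j + 23} F{\left(0,-3 \right)} = \left(1 + 2 \left(-3\right)^{2}\right) \sqrt{6 + 23} \cdot 6 = \left(1 + 2 \cdot 9\right) \sqrt{29} \cdot 6 = \left(1 + 18\right) \sqrt{29} \cdot 6 = 19 \sqrt{29} \cdot 6 = 114 \sqrt{29}$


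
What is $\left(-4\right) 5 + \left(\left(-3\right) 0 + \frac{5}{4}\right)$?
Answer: $- \frac{75}{4} \approx -18.75$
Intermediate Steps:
$\left(-4\right) 5 + \left(\left(-3\right) 0 + \frac{5}{4}\right) = -20 + \left(0 + 5 \cdot \frac{1}{4}\right) = -20 + \left(0 + \frac{5}{4}\right) = -20 + \frac{5}{4} = - \frac{75}{4}$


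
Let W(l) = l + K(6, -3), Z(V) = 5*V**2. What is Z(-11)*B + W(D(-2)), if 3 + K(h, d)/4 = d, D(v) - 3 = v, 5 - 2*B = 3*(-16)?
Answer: 32019/2 ≈ 16010.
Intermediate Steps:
B = 53/2 (B = 5/2 - 3*(-16)/2 = 5/2 - 1/2*(-48) = 5/2 + 24 = 53/2 ≈ 26.500)
D(v) = 3 + v
K(h, d) = -12 + 4*d
W(l) = -24 + l (W(l) = l + (-12 + 4*(-3)) = l + (-12 - 12) = l - 24 = -24 + l)
Z(-11)*B + W(D(-2)) = (5*(-11)**2)*(53/2) + (-24 + (3 - 2)) = (5*121)*(53/2) + (-24 + 1) = 605*(53/2) - 23 = 32065/2 - 23 = 32019/2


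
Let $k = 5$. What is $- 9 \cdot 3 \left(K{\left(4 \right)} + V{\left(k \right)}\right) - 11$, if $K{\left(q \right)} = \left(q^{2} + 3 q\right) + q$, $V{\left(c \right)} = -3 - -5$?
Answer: $-929$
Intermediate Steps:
$V{\left(c \right)} = 2$ ($V{\left(c \right)} = -3 + 5 = 2$)
$K{\left(q \right)} = q^{2} + 4 q$
$- 9 \cdot 3 \left(K{\left(4 \right)} + V{\left(k \right)}\right) - 11 = - 9 \cdot 3 \left(4 \left(4 + 4\right) + 2\right) - 11 = - 9 \cdot 3 \left(4 \cdot 8 + 2\right) - 11 = - 9 \cdot 3 \left(32 + 2\right) - 11 = - 9 \cdot 3 \cdot 34 - 11 = \left(-9\right) 102 - 11 = -918 - 11 = -929$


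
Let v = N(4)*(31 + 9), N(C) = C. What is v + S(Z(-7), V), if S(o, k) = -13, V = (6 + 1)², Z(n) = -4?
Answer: 147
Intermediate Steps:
V = 49 (V = 7² = 49)
v = 160 (v = 4*(31 + 9) = 4*40 = 160)
v + S(Z(-7), V) = 160 - 13 = 147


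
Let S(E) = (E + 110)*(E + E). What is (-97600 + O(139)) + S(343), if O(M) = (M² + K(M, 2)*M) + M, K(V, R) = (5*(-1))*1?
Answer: 231923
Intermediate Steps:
K(V, R) = -5 (K(V, R) = -5*1 = -5)
S(E) = 2*E*(110 + E) (S(E) = (110 + E)*(2*E) = 2*E*(110 + E))
O(M) = M² - 4*M (O(M) = (M² - 5*M) + M = M² - 4*M)
(-97600 + O(139)) + S(343) = (-97600 + 139*(-4 + 139)) + 2*343*(110 + 343) = (-97600 + 139*135) + 2*343*453 = (-97600 + 18765) + 310758 = -78835 + 310758 = 231923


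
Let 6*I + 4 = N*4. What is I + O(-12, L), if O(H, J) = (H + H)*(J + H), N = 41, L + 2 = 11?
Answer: 296/3 ≈ 98.667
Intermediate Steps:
L = 9 (L = -2 + 11 = 9)
O(H, J) = 2*H*(H + J) (O(H, J) = (2*H)*(H + J) = 2*H*(H + J))
I = 80/3 (I = -⅔ + (41*4)/6 = -⅔ + (⅙)*164 = -⅔ + 82/3 = 80/3 ≈ 26.667)
I + O(-12, L) = 80/3 + 2*(-12)*(-12 + 9) = 80/3 + 2*(-12)*(-3) = 80/3 + 72 = 296/3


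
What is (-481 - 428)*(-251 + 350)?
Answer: -89991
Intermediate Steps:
(-481 - 428)*(-251 + 350) = -909*99 = -89991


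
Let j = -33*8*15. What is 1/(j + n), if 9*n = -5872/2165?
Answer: -19485/77166472 ≈ -0.00025251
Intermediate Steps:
n = -5872/19485 (n = (-5872/2165)/9 = (-5872*1/2165)/9 = (⅑)*(-5872/2165) = -5872/19485 ≈ -0.30136)
j = -3960 (j = -264*15 = -3960)
1/(j + n) = 1/(-3960 - 5872/19485) = 1/(-77166472/19485) = -19485/77166472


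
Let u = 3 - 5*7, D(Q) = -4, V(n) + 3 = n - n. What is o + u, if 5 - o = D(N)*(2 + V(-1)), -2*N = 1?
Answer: -31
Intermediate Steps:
N = -1/2 (N = -1/2*1 = -1/2 ≈ -0.50000)
V(n) = -3 (V(n) = -3 + (n - n) = -3 + 0 = -3)
o = 1 (o = 5 - (-4)*(2 - 3) = 5 - (-4)*(-1) = 5 - 1*4 = 5 - 4 = 1)
u = -32 (u = 3 - 35 = -32)
o + u = 1 - 32 = -31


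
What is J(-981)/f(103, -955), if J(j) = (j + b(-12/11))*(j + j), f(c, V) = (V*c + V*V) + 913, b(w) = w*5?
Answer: 21289662/8960303 ≈ 2.3760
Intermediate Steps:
b(w) = 5*w
f(c, V) = 913 + V² + V*c (f(c, V) = (V*c + V²) + 913 = (V² + V*c) + 913 = 913 + V² + V*c)
J(j) = 2*j*(-60/11 + j) (J(j) = (j + 5*(-12/11))*(j + j) = (j + 5*(-12*1/11))*(2*j) = (j + 5*(-12/11))*(2*j) = (j - 60/11)*(2*j) = (-60/11 + j)*(2*j) = 2*j*(-60/11 + j))
J(-981)/f(103, -955) = ((2/11)*(-981)*(-60 + 11*(-981)))/(913 + (-955)² - 955*103) = ((2/11)*(-981)*(-60 - 10791))/(913 + 912025 - 98365) = ((2/11)*(-981)*(-10851))/814573 = (21289662/11)*(1/814573) = 21289662/8960303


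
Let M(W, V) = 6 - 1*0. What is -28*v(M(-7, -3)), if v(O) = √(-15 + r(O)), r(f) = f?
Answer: -84*I ≈ -84.0*I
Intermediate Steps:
M(W, V) = 6 (M(W, V) = 6 + 0 = 6)
v(O) = √(-15 + O)
-28*v(M(-7, -3)) = -28*√(-15 + 6) = -84*I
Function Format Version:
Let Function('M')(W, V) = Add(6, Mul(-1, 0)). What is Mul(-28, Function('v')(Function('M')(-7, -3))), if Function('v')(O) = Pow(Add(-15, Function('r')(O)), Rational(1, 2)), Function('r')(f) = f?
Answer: Mul(-84, I) ≈ Mul(-84.000, I)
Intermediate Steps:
Function('M')(W, V) = 6 (Function('M')(W, V) = Add(6, 0) = 6)
Function('v')(O) = Pow(Add(-15, O), Rational(1, 2))
Mul(-28, Function('v')(Function('M')(-7, -3))) = Mul(-28, Pow(Add(-15, 6), Rational(1, 2))) = Mul(-28, Pow(-9, Rational(1, 2))) = Mul(-28, Mul(3, I)) = Mul(-84, I)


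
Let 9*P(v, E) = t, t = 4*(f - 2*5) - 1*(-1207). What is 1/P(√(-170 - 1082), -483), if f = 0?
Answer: 3/389 ≈ 0.0077121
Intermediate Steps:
t = 1167 (t = 4*(0 - 2*5) - 1*(-1207) = 4*(0 - 10) + 1207 = 4*(-10) + 1207 = -40 + 1207 = 1167)
P(v, E) = 389/3 (P(v, E) = (⅑)*1167 = 389/3)
1/P(√(-170 - 1082), -483) = 1/(389/3) = 3/389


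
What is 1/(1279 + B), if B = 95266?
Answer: 1/96545 ≈ 1.0358e-5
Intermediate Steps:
1/(1279 + B) = 1/(1279 + 95266) = 1/96545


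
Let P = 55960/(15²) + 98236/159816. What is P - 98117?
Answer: -58653075829/599310 ≈ -97868.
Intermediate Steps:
P = 149423441/599310 (P = 55960/225 + 98236*(1/159816) = 55960*(1/225) + 24559/39954 = 11192/45 + 24559/39954 = 149423441/599310 ≈ 249.33)
P - 98117 = 149423441/599310 - 98117 = -58653075829/599310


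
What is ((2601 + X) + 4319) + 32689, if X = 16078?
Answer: 55687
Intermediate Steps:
((2601 + X) + 4319) + 32689 = ((2601 + 16078) + 4319) + 32689 = (18679 + 4319) + 32689 = 22998 + 32689 = 55687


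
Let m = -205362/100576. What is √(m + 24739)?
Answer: √3909804470593/12572 ≈ 157.28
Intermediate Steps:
m = -102681/50288 (m = -205362*1/100576 = -102681/50288 ≈ -2.0419)
√(m + 24739) = √(-102681/50288 + 24739) = √(1243972151/50288) = √3909804470593/12572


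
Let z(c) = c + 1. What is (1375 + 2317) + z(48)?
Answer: 3741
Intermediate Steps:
z(c) = 1 + c
(1375 + 2317) + z(48) = (1375 + 2317) + (1 + 48) = 3692 + 49 = 3741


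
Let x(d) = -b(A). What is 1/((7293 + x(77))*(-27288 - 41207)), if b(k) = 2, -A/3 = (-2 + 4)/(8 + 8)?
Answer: -1/499397045 ≈ -2.0024e-9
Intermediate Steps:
A = -3/8 (A = -3*(-2 + 4)/(8 + 8) = -6/16 = -3*⅛ = -3/8 ≈ -0.37500)
x(d) = -2 (x(d) = -1*2 = -2)
1/((7293 + x(77))*(-27288 - 41207)) = 1/((7293 - 2)*(-27288 - 41207)) = 1/(7291*(-68495)) = 1/(-499397045) = -1/499397045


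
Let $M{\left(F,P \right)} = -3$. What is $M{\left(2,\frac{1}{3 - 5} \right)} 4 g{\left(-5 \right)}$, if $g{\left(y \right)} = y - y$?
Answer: $0$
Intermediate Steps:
$g{\left(y \right)} = 0$
$M{\left(2,\frac{1}{3 - 5} \right)} 4 g{\left(-5 \right)} = \left(-3\right) 4 \cdot 0 = \left(-12\right) 0 = 0$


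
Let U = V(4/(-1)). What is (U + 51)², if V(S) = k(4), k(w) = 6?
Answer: 3249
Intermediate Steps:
V(S) = 6
U = 6
(U + 51)² = (6 + 51)² = 57² = 3249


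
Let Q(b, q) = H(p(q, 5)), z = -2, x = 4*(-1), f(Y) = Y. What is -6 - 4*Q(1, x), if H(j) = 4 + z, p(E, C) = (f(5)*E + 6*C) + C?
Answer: -14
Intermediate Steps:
x = -4
p(E, C) = 5*E + 7*C (p(E, C) = (5*E + 6*C) + C = 5*E + 7*C)
H(j) = 2 (H(j) = 4 - 2 = 2)
Q(b, q) = 2
-6 - 4*Q(1, x) = -6 - 4*2 = -6 - 8 = -14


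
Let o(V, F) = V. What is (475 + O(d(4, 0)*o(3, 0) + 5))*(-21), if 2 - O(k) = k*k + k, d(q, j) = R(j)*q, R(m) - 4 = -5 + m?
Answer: -9135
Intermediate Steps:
R(m) = -1 + m (R(m) = 4 + (-5 + m) = -1 + m)
d(q, j) = q*(-1 + j) (d(q, j) = (-1 + j)*q = q*(-1 + j))
O(k) = 2 - k - k² (O(k) = 2 - (k*k + k) = 2 - (k² + k) = 2 - (k + k²) = 2 + (-k - k²) = 2 - k - k²)
(475 + O(d(4, 0)*o(3, 0) + 5))*(-21) = (475 + (2 - ((4*(-1 + 0))*3 + 5) - ((4*(-1 + 0))*3 + 5)²))*(-21) = (475 + (2 - ((4*(-1))*3 + 5) - ((4*(-1))*3 + 5)²))*(-21) = (475 + (2 - (-4*3 + 5) - (-4*3 + 5)²))*(-21) = (475 + (2 - (-12 + 5) - (-12 + 5)²))*(-21) = (475 + (2 - 1*(-7) - 1*(-7)²))*(-21) = (475 + (2 + 7 - 1*49))*(-21) = (475 + (2 + 7 - 49))*(-21) = (475 - 40)*(-21) = 435*(-21) = -9135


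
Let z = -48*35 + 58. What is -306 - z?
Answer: 1316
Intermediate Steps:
z = -1622 (z = -1680 + 58 = -1622)
-306 - z = -306 - 1*(-1622) = -306 + 1622 = 1316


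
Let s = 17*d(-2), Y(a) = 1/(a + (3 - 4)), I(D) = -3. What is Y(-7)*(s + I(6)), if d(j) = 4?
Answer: -65/8 ≈ -8.1250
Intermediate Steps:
Y(a) = 1/(-1 + a) (Y(a) = 1/(a - 1) = 1/(-1 + a))
s = 68 (s = 17*4 = 68)
Y(-7)*(s + I(6)) = (68 - 3)/(-1 - 7) = 65/(-8) = -1/8*65 = -65/8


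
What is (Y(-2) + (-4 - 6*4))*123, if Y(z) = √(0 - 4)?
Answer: -3444 + 246*I ≈ -3444.0 + 246.0*I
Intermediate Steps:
Y(z) = 2*I (Y(z) = √(-4) = 2*I)
(Y(-2) + (-4 - 6*4))*123 = (2*I + (-4 - 6*4))*123 = (2*I + (-4 - 3*8))*123 = (2*I + (-4 - 24))*123 = (2*I - 28)*123 = (-28 + 2*I)*123 = -3444 + 246*I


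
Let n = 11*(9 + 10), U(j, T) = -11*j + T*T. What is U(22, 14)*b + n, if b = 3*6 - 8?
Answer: -251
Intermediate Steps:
U(j, T) = T² - 11*j (U(j, T) = -11*j + T² = T² - 11*j)
b = 10 (b = 18 - 8 = 10)
n = 209 (n = 11*19 = 209)
U(22, 14)*b + n = (14² - 11*22)*10 + 209 = (196 - 242)*10 + 209 = -46*10 + 209 = -460 + 209 = -251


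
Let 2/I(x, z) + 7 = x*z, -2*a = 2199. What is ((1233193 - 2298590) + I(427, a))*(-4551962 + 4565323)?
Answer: -13366263336715323/938987 ≈ -1.4235e+10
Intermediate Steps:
a = -2199/2 (a = -½*2199 = -2199/2 ≈ -1099.5)
I(x, z) = 2/(-7 + x*z)
((1233193 - 2298590) + I(427, a))*(-4551962 + 4565323) = ((1233193 - 2298590) + 2/(-7 + 427*(-2199/2)))*(-4551962 + 4565323) = (-1065397 + 2/(-7 - 938973/2))*13361 = (-1065397 + 2/(-938987/2))*13361 = (-1065397 + 2*(-2/938987))*13361 = (-1065397 - 4/938987)*13361 = -1000393932843/938987*13361 = -13366263336715323/938987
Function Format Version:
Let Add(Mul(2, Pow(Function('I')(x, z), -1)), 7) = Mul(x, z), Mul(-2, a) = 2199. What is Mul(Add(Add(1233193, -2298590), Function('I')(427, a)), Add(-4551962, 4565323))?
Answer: Rational(-13366263336715323, 938987) ≈ -1.4235e+10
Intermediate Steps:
a = Rational(-2199, 2) (a = Mul(Rational(-1, 2), 2199) = Rational(-2199, 2) ≈ -1099.5)
Function('I')(x, z) = Mul(2, Pow(Add(-7, Mul(x, z)), -1))
Mul(Add(Add(1233193, -2298590), Function('I')(427, a)), Add(-4551962, 4565323)) = Mul(Add(Add(1233193, -2298590), Mul(2, Pow(Add(-7, Mul(427, Rational(-2199, 2))), -1))), Add(-4551962, 4565323)) = Mul(Add(-1065397, Mul(2, Pow(Add(-7, Rational(-938973, 2)), -1))), 13361) = Mul(Add(-1065397, Mul(2, Pow(Rational(-938987, 2), -1))), 13361) = Mul(Add(-1065397, Mul(2, Rational(-2, 938987))), 13361) = Mul(Add(-1065397, Rational(-4, 938987)), 13361) = Mul(Rational(-1000393932843, 938987), 13361) = Rational(-13366263336715323, 938987)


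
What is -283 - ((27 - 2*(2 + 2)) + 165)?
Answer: -467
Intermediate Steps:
-283 - ((27 - 2*(2 + 2)) + 165) = -283 - ((27 - 2*4) + 165) = -283 - ((27 - 8) + 165) = -283 - (19 + 165) = -283 - 1*184 = -283 - 184 = -467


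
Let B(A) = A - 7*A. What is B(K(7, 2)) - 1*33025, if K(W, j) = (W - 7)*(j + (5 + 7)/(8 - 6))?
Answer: -33025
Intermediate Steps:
K(W, j) = (-7 + W)*(6 + j) (K(W, j) = (-7 + W)*(j + 12/2) = (-7 + W)*(j + 12*(½)) = (-7 + W)*(j + 6) = (-7 + W)*(6 + j))
B(A) = -6*A
B(K(7, 2)) - 1*33025 = -6*(-42 - 7*2 + 6*7 + 7*2) - 1*33025 = -6*(-42 - 14 + 42 + 14) - 33025 = -6*0 - 33025 = 0 - 33025 = -33025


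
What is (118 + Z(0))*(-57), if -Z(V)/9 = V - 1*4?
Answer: -8778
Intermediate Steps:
Z(V) = 36 - 9*V (Z(V) = -9*(V - 1*4) = -9*(V - 4) = -9*(-4 + V) = 36 - 9*V)
(118 + Z(0))*(-57) = (118 + (36 - 9*0))*(-57) = (118 + (36 + 0))*(-57) = (118 + 36)*(-57) = 154*(-57) = -8778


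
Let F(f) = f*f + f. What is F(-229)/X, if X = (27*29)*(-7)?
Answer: -17404/1827 ≈ -9.5260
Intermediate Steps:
F(f) = f + f² (F(f) = f² + f = f + f²)
X = -5481 (X = 783*(-7) = -5481)
F(-229)/X = -229*(1 - 229)/(-5481) = -229*(-228)*(-1/5481) = 52212*(-1/5481) = -17404/1827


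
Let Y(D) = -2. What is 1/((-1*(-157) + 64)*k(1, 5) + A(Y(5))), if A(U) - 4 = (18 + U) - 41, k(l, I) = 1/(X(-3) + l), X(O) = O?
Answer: -2/263 ≈ -0.0076046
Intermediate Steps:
k(l, I) = 1/(-3 + l)
A(U) = -19 + U (A(U) = 4 + ((18 + U) - 41) = 4 + (-23 + U) = -19 + U)
1/((-1*(-157) + 64)*k(1, 5) + A(Y(5))) = 1/((-1*(-157) + 64)/(-3 + 1) + (-19 - 2)) = 1/((157 + 64)/(-2) - 21) = 1/(221*(-½) - 21) = 1/(-221/2 - 21) = 1/(-263/2) = -2/263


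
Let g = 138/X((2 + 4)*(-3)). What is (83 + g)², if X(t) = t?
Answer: 51076/9 ≈ 5675.1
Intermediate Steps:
g = -23/3 (g = 138/(((2 + 4)*(-3))) = 138/((6*(-3))) = 138/(-18) = 138*(-1/18) = -23/3 ≈ -7.6667)
(83 + g)² = (83 - 23/3)² = (226/3)² = 51076/9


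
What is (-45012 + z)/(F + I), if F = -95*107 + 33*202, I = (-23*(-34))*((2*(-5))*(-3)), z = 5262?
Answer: -39750/19961 ≈ -1.9914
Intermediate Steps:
I = 23460 (I = 782*(-10*(-3)) = 782*30 = 23460)
F = -3499 (F = -10165 + 6666 = -3499)
(-45012 + z)/(F + I) = (-45012 + 5262)/(-3499 + 23460) = -39750/19961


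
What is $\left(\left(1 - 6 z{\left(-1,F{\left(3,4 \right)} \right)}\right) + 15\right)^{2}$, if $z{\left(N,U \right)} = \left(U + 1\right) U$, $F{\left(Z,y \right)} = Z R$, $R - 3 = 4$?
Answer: $7595536$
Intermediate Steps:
$R = 7$ ($R = 3 + 4 = 7$)
$F{\left(Z,y \right)} = 7 Z$ ($F{\left(Z,y \right)} = Z 7 = 7 Z$)
$z{\left(N,U \right)} = U \left(1 + U\right)$ ($z{\left(N,U \right)} = \left(1 + U\right) U = U \left(1 + U\right)$)
$\left(\left(1 - 6 z{\left(-1,F{\left(3,4 \right)} \right)}\right) + 15\right)^{2} = \left(\left(1 - 6 \cdot 7 \cdot 3 \left(1 + 7 \cdot 3\right)\right) + 15\right)^{2} = \left(\left(1 - 6 \cdot 21 \left(1 + 21\right)\right) + 15\right)^{2} = \left(\left(1 - 6 \cdot 21 \cdot 22\right) + 15\right)^{2} = \left(\left(1 - 2772\right) + 15\right)^{2} = \left(-2771 + 15\right)^{2} = \left(-2756\right)^{2} = 7595536$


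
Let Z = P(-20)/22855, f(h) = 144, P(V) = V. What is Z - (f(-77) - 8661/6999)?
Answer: -1522449447/10664143 ≈ -142.76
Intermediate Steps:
Z = -4/4571 (Z = -20/22855 = -20*1/22855 = -4/4571 ≈ -0.00087508)
Z - (f(-77) - 8661/6999) = -4/4571 - (144 - 8661/6999) = -4/4571 - (144 - 8661*1/6999) = -4/4571 - (144 - 2887/2333) = -4/4571 - 1*333065/2333 = -4/4571 - 333065/2333 = -1522449447/10664143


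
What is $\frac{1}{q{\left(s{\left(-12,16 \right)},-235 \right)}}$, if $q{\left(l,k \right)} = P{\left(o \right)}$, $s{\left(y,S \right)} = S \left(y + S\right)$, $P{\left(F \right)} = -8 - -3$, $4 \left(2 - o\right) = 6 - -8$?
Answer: $- \frac{1}{5} \approx -0.2$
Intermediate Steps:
$o = - \frac{3}{2}$ ($o = 2 - \frac{6 - -8}{4} = 2 - \frac{6 + 8}{4} = 2 - \frac{7}{2} = - \frac{3}{2} \approx -1.5$)
$P{\left(F \right)} = -5$ ($P{\left(F \right)} = -8 + 3 = -5$)
$s{\left(y,S \right)} = S \left(S + y\right)$
$q{\left(l,k \right)} = -5$
$\frac{1}{q{\left(s{\left(-12,16 \right)},-235 \right)}} = \frac{1}{-5} = - \frac{1}{5}$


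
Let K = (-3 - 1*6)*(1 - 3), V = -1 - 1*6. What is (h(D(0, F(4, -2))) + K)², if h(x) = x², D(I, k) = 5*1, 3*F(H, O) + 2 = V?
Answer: 1849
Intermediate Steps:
V = -7 (V = -1 - 6 = -7)
F(H, O) = -3 (F(H, O) = -⅔ + (⅓)*(-7) = -⅔ - 7/3 = -3)
D(I, k) = 5
K = 18 (K = (-3 - 6)*(-2) = -9*(-2) = 18)
(h(D(0, F(4, -2))) + K)² = (5² + 18)² = (25 + 18)² = 43² = 1849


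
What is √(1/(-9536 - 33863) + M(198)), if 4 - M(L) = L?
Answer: I*√365393844393/43399 ≈ 13.928*I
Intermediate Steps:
M(L) = 4 - L
√(1/(-9536 - 33863) + M(198)) = √(1/(-9536 - 33863) + (4 - 1*198)) = √(1/(-43399) + (4 - 198)) = √(-1/43399 - 194) = √(-8419407/43399) = I*√365393844393/43399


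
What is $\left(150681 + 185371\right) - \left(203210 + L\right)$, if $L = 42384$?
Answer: $90458$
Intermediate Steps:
$\left(150681 + 185371\right) - \left(203210 + L\right) = \left(150681 + 185371\right) - 245594 = 336052 - 245594 = 90458$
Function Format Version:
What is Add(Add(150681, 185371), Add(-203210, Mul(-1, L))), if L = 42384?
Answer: 90458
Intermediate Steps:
Add(Add(150681, 185371), Add(-203210, Mul(-1, L))) = Add(Add(150681, 185371), Add(-203210, Mul(-1, 42384))) = Add(336052, Add(-203210, -42384)) = Add(336052, -245594) = 90458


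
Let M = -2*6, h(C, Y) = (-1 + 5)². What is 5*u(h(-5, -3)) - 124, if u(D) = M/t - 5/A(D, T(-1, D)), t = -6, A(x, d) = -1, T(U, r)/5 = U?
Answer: -89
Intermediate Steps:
T(U, r) = 5*U
h(C, Y) = 16 (h(C, Y) = 4² = 16)
M = -12
u(D) = 7 (u(D) = -12/(-6) - 5/(-1) = -12*(-⅙) - 5*(-1) = 2 + 5 = 7)
5*u(h(-5, -3)) - 124 = 5*7 - 124 = 35 - 124 = -89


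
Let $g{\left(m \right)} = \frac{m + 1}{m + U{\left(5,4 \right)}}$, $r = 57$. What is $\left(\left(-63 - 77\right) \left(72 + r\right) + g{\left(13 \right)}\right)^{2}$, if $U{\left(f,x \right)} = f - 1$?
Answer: $\frac{94252684036}{289} \approx 3.2613 \cdot 10^{8}$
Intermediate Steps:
$U{\left(f,x \right)} = -1 + f$ ($U{\left(f,x \right)} = f - 1 = -1 + f$)
$g{\left(m \right)} = \frac{1 + m}{4 + m}$ ($g{\left(m \right)} = \frac{m + 1}{m + \left(-1 + 5\right)} = \frac{1 + m}{m + 4} = \frac{1 + m}{4 + m}$)
$\left(\left(-63 - 77\right) \left(72 + r\right) + g{\left(13 \right)}\right)^{2} = \left(\left(-63 - 77\right) \left(72 + 57\right) + \frac{1 + 13}{4 + 13}\right)^{2} = \left(\left(-140\right) 129 + \frac{1}{17} \cdot 14\right)^{2} = \left(-18060 + \frac{1}{17} \cdot 14\right)^{2} = \left(-18060 + \frac{14}{17}\right)^{2} = \left(- \frac{307006}{17}\right)^{2} = \frac{94252684036}{289}$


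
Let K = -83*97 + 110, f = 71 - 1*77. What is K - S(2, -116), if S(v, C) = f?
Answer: -7935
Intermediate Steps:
f = -6 (f = 71 - 77 = -6)
S(v, C) = -6
K = -7941 (K = -8051 + 110 = -7941)
K - S(2, -116) = -7941 - 1*(-6) = -7941 + 6 = -7935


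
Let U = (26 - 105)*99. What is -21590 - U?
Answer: -13769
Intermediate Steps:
U = -7821 (U = -79*99 = -7821)
-21590 - U = -21590 - 1*(-7821) = -21590 + 7821 = -13769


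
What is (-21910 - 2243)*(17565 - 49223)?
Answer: 764635674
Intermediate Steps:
(-21910 - 2243)*(17565 - 49223) = -24153*(-31658) = 764635674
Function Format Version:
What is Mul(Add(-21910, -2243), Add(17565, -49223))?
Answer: 764635674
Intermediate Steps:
Mul(Add(-21910, -2243), Add(17565, -49223)) = Mul(-24153, -31658) = 764635674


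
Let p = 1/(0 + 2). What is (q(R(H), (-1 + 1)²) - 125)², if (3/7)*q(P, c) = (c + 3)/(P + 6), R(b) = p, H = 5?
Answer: 2595321/169 ≈ 15357.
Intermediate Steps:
p = ½ (p = 1/2 = ½ ≈ 0.50000)
R(b) = ½
q(P, c) = 7*(3 + c)/(3*(6 + P)) (q(P, c) = 7*((c + 3)/(P + 6))/3 = 7*((3 + c)/(6 + P))/3 = 7*(3 + c)/(3*(6 + P)))
(q(R(H), (-1 + 1)²) - 125)² = (7*(3 + (-1 + 1)²)/(3*(6 + ½)) - 125)² = (7*(3 + 0²)/(3*(13/2)) - 125)² = ((7/3)*(2/13)*(3 + 0) - 125)² = ((7/3)*(2/13)*3 - 125)² = (14/13 - 125)² = (-1611/13)² = 2595321/169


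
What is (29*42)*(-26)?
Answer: -31668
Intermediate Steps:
(29*42)*(-26) = 1218*(-26) = -31668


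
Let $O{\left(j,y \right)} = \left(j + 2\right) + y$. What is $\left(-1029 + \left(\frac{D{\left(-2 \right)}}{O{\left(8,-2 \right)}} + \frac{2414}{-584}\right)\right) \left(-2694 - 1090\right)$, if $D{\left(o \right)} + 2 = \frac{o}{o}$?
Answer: $\frac{285419079}{73} \approx 3.9099 \cdot 10^{6}$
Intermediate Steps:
$D{\left(o \right)} = -1$ ($D{\left(o \right)} = -2 + \frac{o}{o} = -2 + 1 = -1$)
$O{\left(j,y \right)} = 2 + j + y$ ($O{\left(j,y \right)} = \left(2 + j\right) + y = 2 + j + y$)
$\left(-1029 + \left(\frac{D{\left(-2 \right)}}{O{\left(8,-2 \right)}} + \frac{2414}{-584}\right)\right) \left(-2694 - 1090\right) = \left(-1029 - \left(\frac{1207}{292} + \frac{1}{2 + 8 - 2}\right)\right) \left(-2694 - 1090\right) = \left(-1029 + \left(- \frac{1}{8} + 2414 \left(- \frac{1}{584}\right)\right)\right) \left(-3784\right) = \left(-1029 - \frac{2487}{584}\right) \left(-3784\right) = \left(- \frac{603423}{584}\right) \left(-3784\right) = \frac{285419079}{73}$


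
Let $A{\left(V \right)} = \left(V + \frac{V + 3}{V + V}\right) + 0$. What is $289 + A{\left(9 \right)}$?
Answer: $\frac{896}{3} \approx 298.67$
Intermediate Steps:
$A{\left(V \right)} = V + \frac{3 + V}{2 V}$ ($A{\left(V \right)} = \left(V + \frac{3 + V}{2 V}\right) + 0 = V + \frac{3 + V}{2 V}$)
$289 + A{\left(9 \right)} = 289 + \left(\frac{1}{2} + 9 + \frac{3}{2 \cdot 9}\right) = 289 + \left(\frac{1}{2} + 9 + \frac{3}{2} \cdot \frac{1}{9}\right) = 289 + \left(\frac{1}{2} + 9 + \frac{1}{6}\right) = 289 + \frac{29}{3} = \frac{896}{3}$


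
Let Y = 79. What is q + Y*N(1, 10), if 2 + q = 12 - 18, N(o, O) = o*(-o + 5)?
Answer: 308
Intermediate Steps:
N(o, O) = o*(5 - o)
q = -8 (q = -2 + (12 - 18) = -2 - 6 = -8)
q + Y*N(1, 10) = -8 + 79*(1*(5 - 1*1)) = -8 + 79*(1*(5 - 1)) = -8 + 79*(1*4) = -8 + 79*4 = -8 + 316 = 308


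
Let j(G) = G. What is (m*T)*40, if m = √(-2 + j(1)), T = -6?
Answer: -240*I ≈ -240.0*I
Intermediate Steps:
m = I (m = √(-2 + 1) = √(-1) = I ≈ 1.0*I)
(m*T)*40 = (I*(-6))*40 = -6*I*40 = -240*I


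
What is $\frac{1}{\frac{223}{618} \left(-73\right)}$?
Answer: $- \frac{618}{16279} \approx -0.037963$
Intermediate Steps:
$\frac{1}{\frac{223}{618} \left(-73\right)} = \frac{1}{- \frac{16279}{618}} = - \frac{618}{16279}$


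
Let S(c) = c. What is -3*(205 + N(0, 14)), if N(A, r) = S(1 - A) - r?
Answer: -576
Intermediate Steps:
N(A, r) = 1 - A - r (N(A, r) = (1 - A) - r = 1 - A - r)
-3*(205 + N(0, 14)) = -3*(205 + (1 - 1*0 - 1*14)) = -3*(205 + (1 + 0 - 14)) = -3*(205 - 13) = -3*192 = -576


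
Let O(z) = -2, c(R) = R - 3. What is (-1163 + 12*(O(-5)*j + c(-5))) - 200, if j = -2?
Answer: -1411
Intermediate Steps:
c(R) = -3 + R
(-1163 + 12*(O(-5)*j + c(-5))) - 200 = (-1163 + 12*(-2*(-2) + (-3 - 5))) - 200 = (-1163 + 12*(4 - 8)) - 200 = (-1163 + 12*(-4)) - 200 = (-1163 - 48) - 200 = -1211 - 200 = -1411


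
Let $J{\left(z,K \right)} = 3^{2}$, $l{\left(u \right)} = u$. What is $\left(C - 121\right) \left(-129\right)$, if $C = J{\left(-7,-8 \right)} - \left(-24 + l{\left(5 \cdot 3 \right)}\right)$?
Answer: $13287$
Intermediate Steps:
$J{\left(z,K \right)} = 9$
$C = 18$ ($C = 9 - \left(-24 + 5 \cdot 3\right) = 9 - \left(-24 + 15\right) = 9 - -9 = 9 + 9 = 18$)
$\left(C - 121\right) \left(-129\right) = \left(18 - 121\right) \left(-129\right) = \left(-103\right) \left(-129\right) = 13287$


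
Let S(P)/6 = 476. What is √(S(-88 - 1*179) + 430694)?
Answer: 5*√17342 ≈ 658.45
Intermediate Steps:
S(P) = 2856 (S(P) = 6*476 = 2856)
√(S(-88 - 1*179) + 430694) = √(2856 + 430694) = √433550 = 5*√17342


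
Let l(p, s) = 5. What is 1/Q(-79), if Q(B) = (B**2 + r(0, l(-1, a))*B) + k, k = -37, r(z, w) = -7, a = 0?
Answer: 1/6757 ≈ 0.00014799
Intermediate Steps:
Q(B) = -37 + B**2 - 7*B (Q(B) = (B**2 - 7*B) - 37 = -37 + B**2 - 7*B)
1/Q(-79) = 1/(-37 + (-79)**2 - 7*(-79)) = 1/(-37 + 6241 + 553) = 1/6757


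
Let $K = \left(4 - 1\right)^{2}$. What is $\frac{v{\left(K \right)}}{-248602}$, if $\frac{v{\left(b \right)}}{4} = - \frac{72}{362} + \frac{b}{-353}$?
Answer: $\frac{28674}{7941963793} \approx 3.6104 \cdot 10^{-6}$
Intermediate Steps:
$K = 9$ ($K = 3^{2} = 9$)
$v{\left(b \right)} = - \frac{144}{181} - \frac{4 b}{353}$ ($v{\left(b \right)} = 4 \left(- \frac{72}{362} + \frac{b}{-353}\right) = 4 \left(\left(-72\right) \frac{1}{362} + b \left(- \frac{1}{353}\right)\right) = 4 \left(- \frac{36}{181} - \frac{b}{353}\right) = - \frac{144}{181} - \frac{4 b}{353}$)
$\frac{v{\left(K \right)}}{-248602} = \frac{- \frac{144}{181} - \frac{36}{353}}{-248602} = \left(- \frac{144}{181} - \frac{36}{353}\right) \left(- \frac{1}{248602}\right) = \left(- \frac{57348}{63893}\right) \left(- \frac{1}{248602}\right) = \frac{28674}{7941963793}$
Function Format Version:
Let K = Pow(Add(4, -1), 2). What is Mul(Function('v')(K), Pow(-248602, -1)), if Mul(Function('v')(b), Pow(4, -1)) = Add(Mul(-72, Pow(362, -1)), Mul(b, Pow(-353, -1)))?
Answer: Rational(28674, 7941963793) ≈ 3.6104e-6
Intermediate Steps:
K = 9 (K = Pow(3, 2) = 9)
Function('v')(b) = Add(Rational(-144, 181), Mul(Rational(-4, 353), b)) (Function('v')(b) = Mul(4, Add(Mul(-72, Pow(362, -1)), Mul(b, Pow(-353, -1)))) = Mul(4, Add(Mul(-72, Rational(1, 362)), Mul(b, Rational(-1, 353)))) = Mul(4, Add(Rational(-36, 181), Mul(Rational(-1, 353), b))) = Add(Rational(-144, 181), Mul(Rational(-4, 353), b)))
Mul(Function('v')(K), Pow(-248602, -1)) = Mul(Add(Rational(-144, 181), Mul(Rational(-4, 353), 9)), Pow(-248602, -1)) = Mul(Add(Rational(-144, 181), Rational(-36, 353)), Rational(-1, 248602)) = Mul(Rational(-57348, 63893), Rational(-1, 248602)) = Rational(28674, 7941963793)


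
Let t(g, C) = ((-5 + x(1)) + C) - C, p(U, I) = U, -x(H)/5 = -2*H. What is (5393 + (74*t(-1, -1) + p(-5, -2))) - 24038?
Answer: -18280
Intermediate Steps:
x(H) = 10*H (x(H) = -(-10)*H = 10*H)
t(g, C) = 5 (t(g, C) = ((-5 + 10*1) + C) - C = ((-5 + 10) + C) - C = (5 + C) - C = 5)
(5393 + (74*t(-1, -1) + p(-5, -2))) - 24038 = (5393 + (74*5 - 5)) - 24038 = (5393 + (370 - 5)) - 24038 = (5393 + 365) - 24038 = 5758 - 24038 = -18280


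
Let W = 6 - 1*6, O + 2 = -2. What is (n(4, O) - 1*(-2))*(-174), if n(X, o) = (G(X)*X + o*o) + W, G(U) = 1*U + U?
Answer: -8700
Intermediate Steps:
G(U) = 2*U (G(U) = U + U = 2*U)
O = -4 (O = -2 - 2 = -4)
W = 0 (W = 6 - 6 = 0)
n(X, o) = o**2 + 2*X**2 (n(X, o) = ((2*X)*X + o*o) + 0 = (2*X**2 + o**2) + 0 = (o**2 + 2*X**2) + 0 = o**2 + 2*X**2)
(n(4, O) - 1*(-2))*(-174) = (((-4)**2 + 2*4**2) - 1*(-2))*(-174) = ((16 + 2*16) + 2)*(-174) = ((16 + 32) + 2)*(-174) = (48 + 2)*(-174) = 50*(-174) = -8700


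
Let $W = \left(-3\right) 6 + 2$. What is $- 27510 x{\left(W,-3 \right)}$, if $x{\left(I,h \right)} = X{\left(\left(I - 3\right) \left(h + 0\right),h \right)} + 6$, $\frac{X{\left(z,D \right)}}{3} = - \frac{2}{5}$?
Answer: $-132048$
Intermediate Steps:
$W = -16$ ($W = -18 + 2 = -16$)
$X{\left(z,D \right)} = - \frac{6}{5}$ ($X{\left(z,D \right)} = 3 \left(- \frac{2}{5}\right) = - \frac{6}{5}$)
$x{\left(I,h \right)} = \frac{24}{5}$ ($x{\left(I,h \right)} = - \frac{6}{5} + 6 = \frac{24}{5}$)
$- 27510 x{\left(W,-3 \right)} = \left(-27510\right) \frac{24}{5} = -132048$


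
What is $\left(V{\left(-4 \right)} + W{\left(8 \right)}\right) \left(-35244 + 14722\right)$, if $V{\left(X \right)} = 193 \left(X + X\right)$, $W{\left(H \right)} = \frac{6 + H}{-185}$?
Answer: $\frac{5862191388}{185} \approx 3.1688 \cdot 10^{7}$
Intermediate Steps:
$W{\left(H \right)} = - \frac{6}{185} - \frac{H}{185}$ ($W{\left(H \right)} = \left(6 + H\right) \left(- \frac{1}{185}\right) = - \frac{6}{185} - \frac{H}{185}$)
$V{\left(X \right)} = 386 X$ ($V{\left(X \right)} = 193 \cdot 2 X = 386 X$)
$\left(V{\left(-4 \right)} + W{\left(8 \right)}\right) \left(-35244 + 14722\right) = \left(386 \left(-4\right) - \frac{14}{185}\right) \left(-35244 + 14722\right) = \left(-1544 - \frac{14}{185}\right) \left(-20522\right) = \left(- \frac{285654}{185}\right) \left(-20522\right) = \frac{5862191388}{185}$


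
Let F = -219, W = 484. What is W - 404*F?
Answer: 88960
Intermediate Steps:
W - 404*F = 484 - 404*(-219) = 484 + 88476 = 88960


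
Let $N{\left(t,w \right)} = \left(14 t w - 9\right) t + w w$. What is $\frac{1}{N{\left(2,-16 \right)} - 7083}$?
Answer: $- \frac{1}{7741} \approx -0.00012918$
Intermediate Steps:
$N{\left(t,w \right)} = w^{2} + t \left(-9 + 14 t w\right)$ ($N{\left(t,w \right)} = \left(14 t w - 9\right) t + w^{2} = \left(-9 + 14 t w\right) t + w^{2} = t \left(-9 + 14 t w\right) + w^{2} = w^{2} + t \left(-9 + 14 t w\right)$)
$\frac{1}{N{\left(2,-16 \right)} - 7083} = \frac{1}{\left(\left(-16\right)^{2} - 18 + 14 \left(-16\right) 2^{2}\right) - 7083} = \frac{1}{\left(256 - 18 + 14 \left(-16\right) 4\right) - 7083} = \frac{1}{\left(256 - 18 - 896\right) - 7083} = \frac{1}{-658 - 7083} = \frac{1}{-7741} = - \frac{1}{7741}$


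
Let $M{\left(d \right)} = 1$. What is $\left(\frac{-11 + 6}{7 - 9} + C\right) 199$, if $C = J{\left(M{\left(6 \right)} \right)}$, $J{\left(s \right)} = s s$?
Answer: $\frac{1393}{2} \approx 696.5$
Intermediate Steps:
$J{\left(s \right)} = s^{2}$
$C = 1$ ($C = 1^{2} = 1$)
$\left(\frac{-11 + 6}{7 - 9} + C\right) 199 = \left(\frac{-11 + 6}{7 - 9} + 1\right) 199 = \left(- \frac{5}{-2} + 1\right) 199 = \left(\left(-5\right) \left(- \frac{1}{2}\right) + 1\right) 199 = \left(\frac{5}{2} + 1\right) 199 = \frac{7}{2} \cdot 199 = \frac{1393}{2}$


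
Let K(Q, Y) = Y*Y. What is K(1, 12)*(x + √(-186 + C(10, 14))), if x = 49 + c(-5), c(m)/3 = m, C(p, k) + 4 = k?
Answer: 4896 + 576*I*√11 ≈ 4896.0 + 1910.4*I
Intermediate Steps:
K(Q, Y) = Y²
C(p, k) = -4 + k
c(m) = 3*m
x = 34 (x = 49 + 3*(-5) = 49 - 15 = 34)
K(1, 12)*(x + √(-186 + C(10, 14))) = 12²*(34 + √(-186 + (-4 + 14))) = 144*(34 + √(-186 + 10)) = 144*(34 + √(-176)) = 144*(34 + 4*I*√11) = 4896 + 576*I*√11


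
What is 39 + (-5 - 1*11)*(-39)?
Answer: 663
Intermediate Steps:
39 + (-5 - 1*11)*(-39) = 39 + (-5 - 11)*(-39) = 39 - 16*(-39) = 39 + 624 = 663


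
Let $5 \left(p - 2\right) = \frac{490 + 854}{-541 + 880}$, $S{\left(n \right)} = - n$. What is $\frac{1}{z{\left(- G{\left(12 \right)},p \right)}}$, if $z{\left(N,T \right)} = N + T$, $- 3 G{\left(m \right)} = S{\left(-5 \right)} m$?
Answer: $\frac{565}{12878} \approx 0.043873$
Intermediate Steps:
$G{\left(m \right)} = - \frac{5 m}{3}$ ($G{\left(m \right)} = - \frac{\left(-1\right) \left(-5\right) m}{3} = - \frac{5 m}{3}$)
$p = \frac{1578}{565}$ ($p = 2 + \frac{\left(490 + 854\right) \frac{1}{-541 + 880}}{5} = 2 + \frac{1344 \cdot \frac{1}{339}}{5} = 2 + \frac{1}{5} \cdot \frac{448}{113} = 2 + \frac{448}{565} = \frac{1578}{565} \approx 2.7929$)
$\frac{1}{z{\left(- G{\left(12 \right)},p \right)}} = \frac{1}{- \frac{\left(-5\right) 12}{3} + \frac{1578}{565}} = \frac{1}{\left(-1\right) \left(-20\right) + \frac{1578}{565}} = \frac{1}{20 + \frac{1578}{565}} = \frac{1}{\frac{12878}{565}} = \frac{565}{12878}$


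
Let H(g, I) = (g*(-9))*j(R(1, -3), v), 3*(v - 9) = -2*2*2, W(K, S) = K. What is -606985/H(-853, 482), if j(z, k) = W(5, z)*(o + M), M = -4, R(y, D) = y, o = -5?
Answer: 121397/69093 ≈ 1.7570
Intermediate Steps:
v = 19/3 (v = 9 + (-2*2*2)/3 = 9 + (-4*2)/3 = 9 + (⅓)*(-8) = 9 - 8/3 = 19/3 ≈ 6.3333)
j(z, k) = -45 (j(z, k) = 5*(-5 - 4) = 5*(-9) = -45)
H(g, I) = 405*g (H(g, I) = (g*(-9))*(-45) = -9*g*(-45) = 405*g)
-606985/H(-853, 482) = -606985/(405*(-853)) = -606985/(-345465) = -606985*(-1/345465) = 121397/69093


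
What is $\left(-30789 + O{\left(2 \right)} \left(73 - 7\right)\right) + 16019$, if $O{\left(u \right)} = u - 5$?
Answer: $-14968$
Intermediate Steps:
$O{\left(u \right)} = -5 + u$ ($O{\left(u \right)} = u - 5 = -5 + u$)
$\left(-30789 + O{\left(2 \right)} \left(73 - 7\right)\right) + 16019 = \left(-30789 + \left(-5 + 2\right) \left(73 - 7\right)\right) + 16019 = \left(-30789 - 198\right) + 16019 = -30987 + 16019 = -14968$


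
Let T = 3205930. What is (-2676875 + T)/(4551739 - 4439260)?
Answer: 529055/112479 ≈ 4.7036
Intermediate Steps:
(-2676875 + T)/(4551739 - 4439260) = (-2676875 + 3205930)/(4551739 - 4439260) = 529055/112479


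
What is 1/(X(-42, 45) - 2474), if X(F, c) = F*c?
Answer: -1/4364 ≈ -0.00022915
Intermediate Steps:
1/(X(-42, 45) - 2474) = 1/(-42*45 - 2474) = 1/(-1890 - 2474) = 1/(-4364) = -1/4364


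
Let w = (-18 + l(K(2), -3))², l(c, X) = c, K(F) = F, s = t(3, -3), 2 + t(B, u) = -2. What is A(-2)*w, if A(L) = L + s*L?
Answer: 1536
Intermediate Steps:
t(B, u) = -4 (t(B, u) = -2 - 2 = -4)
s = -4
A(L) = -3*L (A(L) = L - 4*L = -3*L)
w = 256 (w = (-18 + 2)² = (-16)² = 256)
A(-2)*w = -3*(-2)*256 = 6*256 = 1536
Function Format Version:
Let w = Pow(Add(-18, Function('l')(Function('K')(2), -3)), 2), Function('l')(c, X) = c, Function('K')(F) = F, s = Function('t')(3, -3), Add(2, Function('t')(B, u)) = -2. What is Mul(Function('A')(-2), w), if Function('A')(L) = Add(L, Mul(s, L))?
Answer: 1536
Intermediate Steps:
Function('t')(B, u) = -4 (Function('t')(B, u) = Add(-2, -2) = -4)
s = -4
Function('A')(L) = Mul(-3, L) (Function('A')(L) = Add(L, Mul(-4, L)) = Mul(-3, L))
w = 256 (w = Pow(Add(-18, 2), 2) = Pow(-16, 2) = 256)
Mul(Function('A')(-2), w) = Mul(Mul(-3, -2), 256) = Mul(6, 256) = 1536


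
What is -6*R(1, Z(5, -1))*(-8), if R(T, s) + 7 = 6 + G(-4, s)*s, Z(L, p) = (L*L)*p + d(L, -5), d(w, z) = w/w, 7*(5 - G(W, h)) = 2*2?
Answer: -36048/7 ≈ -5149.7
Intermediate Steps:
G(W, h) = 31/7 (G(W, h) = 5 - 2*2/7 = 5 - 1/7*4 = 5 - 4/7 = 31/7)
d(w, z) = 1
Z(L, p) = 1 + p*L**2 (Z(L, p) = (L*L)*p + 1 = L**2*p + 1 = p*L**2 + 1 = 1 + p*L**2)
R(T, s) = -1 + 31*s/7 (R(T, s) = -7 + (6 + 31*s/7) = -1 + 31*s/7)
-6*R(1, Z(5, -1))*(-8) = -6*(-1 + 31*(1 - 1*5**2)/7)*(-8) = -6*(-1 + 31*(1 - 1*25)/7)*(-8) = -6*(-1 + 31*(1 - 25)/7)*(-8) = -6*(-1 + (31/7)*(-24))*(-8) = -6*(-1 - 744/7)*(-8) = -6*(-751/7)*(-8) = (4506/7)*(-8) = -36048/7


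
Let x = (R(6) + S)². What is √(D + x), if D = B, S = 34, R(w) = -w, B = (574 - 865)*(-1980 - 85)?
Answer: √601699 ≈ 775.69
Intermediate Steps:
B = 600915 (B = -291*(-2065) = 600915)
x = 784 (x = (-1*6 + 34)² = (-6 + 34)² = 28² = 784)
D = 600915
√(D + x) = √(600915 + 784) = √601699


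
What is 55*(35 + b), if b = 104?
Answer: 7645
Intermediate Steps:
55*(35 + b) = 55*(35 + 104) = 55*139 = 7645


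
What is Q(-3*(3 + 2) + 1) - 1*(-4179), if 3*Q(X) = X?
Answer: 12523/3 ≈ 4174.3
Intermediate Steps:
Q(X) = X/3
Q(-3*(3 + 2) + 1) - 1*(-4179) = (-3*(3 + 2) + 1)/3 - 1*(-4179) = (-3*5 + 1)/3 + 4179 = (-15 + 1)/3 + 4179 = (⅓)*(-14) + 4179 = -14/3 + 4179 = 12523/3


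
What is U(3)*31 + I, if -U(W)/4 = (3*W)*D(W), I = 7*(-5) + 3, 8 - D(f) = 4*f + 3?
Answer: 7780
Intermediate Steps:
D(f) = 5 - 4*f (D(f) = 8 - (4*f + 3) = 8 - (3 + 4*f) = 8 + (-3 - 4*f) = 5 - 4*f)
I = -32 (I = -35 + 3 = -32)
U(W) = -12*W*(5 - 4*W) (U(W) = -4*3*W*(5 - 4*W) = -12*W*(5 - 4*W))
U(3)*31 + I = (12*3*(-5 + 4*3))*31 - 32 = (12*3*(-5 + 12))*31 - 32 = (12*3*7)*31 - 32 = 252*31 - 32 = 7812 - 32 = 7780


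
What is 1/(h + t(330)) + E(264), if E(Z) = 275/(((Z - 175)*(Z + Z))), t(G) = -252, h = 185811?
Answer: 1547749/264236016 ≈ 0.0058575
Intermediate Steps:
E(Z) = 275/(2*Z*(-175 + Z)) (E(Z) = 275/(((-175 + Z)*(2*Z))) = 275/((2*Z*(-175 + Z))) = 275*(1/(2*Z*(-175 + Z))) = 275/(2*Z*(-175 + Z)))
1/(h + t(330)) + E(264) = 1/(185811 - 252) + (275/2)/(264*(-175 + 264)) = 1/185559 + (275/2)*(1/264)/89 = 1/185559 + (275/2)*(1/264)*(1/89) = 1/185559 + 25/4272 = 1547749/264236016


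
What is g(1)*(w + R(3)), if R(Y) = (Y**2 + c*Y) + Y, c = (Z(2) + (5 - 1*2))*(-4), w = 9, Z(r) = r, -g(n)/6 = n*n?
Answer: 234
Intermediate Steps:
g(n) = -6*n**2 (g(n) = -6*n*n = -6*n**2)
c = -20 (c = (2 + (5 - 1*2))*(-4) = (2 + (5 - 2))*(-4) = (2 + 3)*(-4) = 5*(-4) = -20)
R(Y) = Y**2 - 19*Y (R(Y) = (Y**2 - 20*Y) + Y = Y**2 - 19*Y)
g(1)*(w + R(3)) = (-6*1**2)*(9 + 3*(-19 + 3)) = (-6*1)*(9 + 3*(-16)) = -6*(9 - 48) = -6*(-39) = 234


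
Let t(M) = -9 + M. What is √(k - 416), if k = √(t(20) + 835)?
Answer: √(-416 + 3*√94) ≈ 19.67*I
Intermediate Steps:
k = 3*√94 (k = √((-9 + 20) + 835) = √(11 + 835) = √846 = 3*√94 ≈ 29.086)
√(k - 416) = √(3*√94 - 416) = √(-416 + 3*√94)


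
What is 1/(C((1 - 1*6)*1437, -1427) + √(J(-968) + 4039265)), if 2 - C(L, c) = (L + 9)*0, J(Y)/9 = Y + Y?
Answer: -2/4021837 + √4021841/4021837 ≈ 0.00049814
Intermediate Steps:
J(Y) = 18*Y (J(Y) = 9*(Y + Y) = 9*(2*Y) = 18*Y)
C(L, c) = 2 (C(L, c) = 2 - (L + 9)*0 = 2 - (9 + L)*0 = 2 - 1*0 = 2 + 0 = 2)
1/(C((1 - 1*6)*1437, -1427) + √(J(-968) + 4039265)) = 1/(2 + √(18*(-968) + 4039265)) = 1/(2 + √(-17424 + 4039265)) = 1/(2 + √4021841)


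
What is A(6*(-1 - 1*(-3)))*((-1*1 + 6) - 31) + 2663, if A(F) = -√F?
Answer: 2663 + 52*√3 ≈ 2753.1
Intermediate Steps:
A(6*(-1 - 1*(-3)))*((-1*1 + 6) - 31) + 2663 = (-√(6*(-1 - 1*(-3))))*((-1*1 + 6) - 31) + 2663 = (-√(6*(-1 + 3)))*((-1 + 6) - 31) + 2663 = (-√(6*2))*(5 - 31) + 2663 = -√12*(-26) + 2663 = -2*√3*(-26) + 2663 = 52*√3 + 2663 = 2663 + 52*√3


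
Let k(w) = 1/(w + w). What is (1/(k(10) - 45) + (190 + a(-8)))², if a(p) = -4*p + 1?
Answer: 40183008849/808201 ≈ 49719.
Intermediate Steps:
a(p) = 1 - 4*p
k(w) = 1/(2*w)
(1/(k(10) - 45) + (190 + a(-8)))² = (1/((½)/10 - 45) + (190 + (1 - 4*(-8))))² = (1/((½)*(⅒) - 45) + (190 + (1 + 32)))² = (1/(1/20 - 45) + (190 + 33))² = (1/(-899/20) + 223)² = (-20/899 + 223)² = (200457/899)² = 40183008849/808201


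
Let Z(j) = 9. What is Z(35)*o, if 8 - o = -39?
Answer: 423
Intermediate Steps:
o = 47 (o = 8 - 1*(-39) = 8 + 39 = 47)
Z(35)*o = 9*47 = 423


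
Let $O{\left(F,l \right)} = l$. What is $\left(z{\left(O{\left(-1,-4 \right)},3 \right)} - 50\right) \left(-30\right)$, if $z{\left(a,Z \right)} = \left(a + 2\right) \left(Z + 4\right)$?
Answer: $1920$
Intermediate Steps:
$z{\left(a,Z \right)} = \left(2 + a\right) \left(4 + Z\right)$
$\left(z{\left(O{\left(-1,-4 \right)},3 \right)} - 50\right) \left(-30\right) = \left(\left(8 + 2 \cdot 3 + 4 \left(-4\right) + 3 \left(-4\right)\right) - 50\right) \left(-30\right) = \left(\left(8 + 6 - 16 - 12\right) - 50\right) \left(-30\right) = \left(-14 - 50\right) \left(-30\right) = \left(-64\right) \left(-30\right) = 1920$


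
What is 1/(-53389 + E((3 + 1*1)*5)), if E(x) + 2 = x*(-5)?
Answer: -1/53491 ≈ -1.8695e-5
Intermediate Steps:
E(x) = -2 - 5*x (E(x) = -2 + x*(-5) = -2 - 5*x)
1/(-53389 + E((3 + 1*1)*5)) = 1/(-53389 + (-2 - 5*(3 + 1*1)*5)) = 1/(-53389 + (-2 - 5*(3 + 1)*5)) = 1/(-53389 + (-2 - 20*5)) = 1/(-53389 + (-2 - 5*20)) = 1/(-53389 + (-2 - 100)) = 1/(-53389 - 102) = 1/(-53491) = -1/53491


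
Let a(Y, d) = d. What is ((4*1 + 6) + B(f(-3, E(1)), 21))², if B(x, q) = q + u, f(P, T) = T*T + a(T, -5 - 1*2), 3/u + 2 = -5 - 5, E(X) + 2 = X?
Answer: 15129/16 ≈ 945.56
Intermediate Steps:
E(X) = -2 + X
u = -¼ (u = 3/(-2 + (-5 - 5)) = 3/(-2 - 10) = 3/(-12) = 3*(-1/12) = -¼ ≈ -0.25000)
f(P, T) = -7 + T² (f(P, T) = T*T + (-5 - 1*2) = T² + (-5 - 2) = T² - 7 = -7 + T²)
B(x, q) = -¼ + q (B(x, q) = q - ¼ = -¼ + q)
((4*1 + 6) + B(f(-3, E(1)), 21))² = ((4*1 + 6) + (-¼ + 21))² = ((4 + 6) + 83/4)² = (10 + 83/4)² = (123/4)² = 15129/16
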